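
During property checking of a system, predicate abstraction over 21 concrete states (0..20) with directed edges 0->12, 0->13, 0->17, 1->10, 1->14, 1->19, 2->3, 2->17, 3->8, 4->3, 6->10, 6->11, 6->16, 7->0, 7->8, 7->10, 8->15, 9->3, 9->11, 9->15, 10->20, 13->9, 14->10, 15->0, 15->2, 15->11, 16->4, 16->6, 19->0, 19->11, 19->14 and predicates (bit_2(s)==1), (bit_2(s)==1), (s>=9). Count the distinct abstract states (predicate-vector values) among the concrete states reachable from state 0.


BFS from 0:
Concrete reachable: {0, 2, 3, 8, 9, 11, 12, 13, 15, 17}
Abstract via predicates (bit_2(s)==1), (bit_2(s)==1), (s>=9):
  (0,0,0) <- {0, 2, 3, 8}
  (0,0,1) <- {9, 11, 17}
  (1,1,1) <- {12, 13, 15}
Distinct abstract states = 3

3


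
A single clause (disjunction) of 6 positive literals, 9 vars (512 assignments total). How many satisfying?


Step 1: Total=2^9=512
Step 2: Unsat when all 6 false: 2^3=8
Step 3: Sat=512-8=504

504


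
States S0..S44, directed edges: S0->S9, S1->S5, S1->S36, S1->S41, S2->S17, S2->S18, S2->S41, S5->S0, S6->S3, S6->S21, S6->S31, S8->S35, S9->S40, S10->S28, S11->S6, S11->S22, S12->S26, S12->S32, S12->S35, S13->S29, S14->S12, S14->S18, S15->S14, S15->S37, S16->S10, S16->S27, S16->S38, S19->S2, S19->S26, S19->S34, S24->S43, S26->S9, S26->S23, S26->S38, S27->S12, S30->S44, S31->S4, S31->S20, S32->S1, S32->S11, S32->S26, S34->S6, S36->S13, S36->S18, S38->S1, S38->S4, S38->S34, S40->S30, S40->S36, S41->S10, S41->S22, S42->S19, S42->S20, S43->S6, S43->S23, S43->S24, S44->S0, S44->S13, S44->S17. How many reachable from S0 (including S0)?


BFS from S0:
  layer 0: {S0}
  layer 1: {S9}
  layer 2: {S40}
  layer 3: {S30, S36}
  layer 4: {S13, S18, S44}
  layer 5: {S17, S29}
Reachable set: {S0, S9, S13, S17, S18, S29, S30, S36, S40, S44}
Count = 10

10


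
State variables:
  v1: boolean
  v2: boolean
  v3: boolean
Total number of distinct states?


State space = product of domain sizes of all variables.
Domain sizes:
  v1 (boolean): 2
  v2 (boolean): 2
  v3 (boolean): 2
Product = 2 * 2 * 2 = 8

8


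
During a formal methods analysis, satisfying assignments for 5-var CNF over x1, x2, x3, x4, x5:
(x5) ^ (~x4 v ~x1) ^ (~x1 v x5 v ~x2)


CNF with 3 clauses over 5 vars (32 assignments).
An assignment satisfies CNF iff every clause has >=1 true literal.
Check each row (bits = x1,x2,x3,x4,x5; clause T/F shown):
  row 0 [00000]: clauses=FTT -> 0
  row 1 [00001]: clauses=TTT -> 1
  row 2 [00010]: clauses=FTT -> 0
  row 3 [00011]: clauses=TTT -> 1
  row 4 [00100]: clauses=FTT -> 0
  row 5 [00101]: clauses=TTT -> 1
  row 6 [00110]: clauses=FTT -> 0
  row 7 [00111]: clauses=TTT -> 1
  row 8 [01000]: clauses=FTT -> 0
  row 9 [01001]: clauses=TTT -> 1
  row 10 [01010]: clauses=FTT -> 0
  row 11 [01011]: clauses=TTT -> 1
  row 12 [01100]: clauses=FTT -> 0
  row 13 [01101]: clauses=TTT -> 1
  row 14 [01110]: clauses=FTT -> 0
  row 15 [01111]: clauses=TTT -> 1
  row 16 [10000]: clauses=FTT -> 0
  row 17 [10001]: clauses=TTT -> 1
  row 18 [10010]: clauses=FFT -> 0
  row 19 [10011]: clauses=TFT -> 0
  row 20 [10100]: clauses=FTT -> 0
  row 21 [10101]: clauses=TTT -> 1
  row 22 [10110]: clauses=FFT -> 0
  row 23 [10111]: clauses=TFT -> 0
  row 24 [11000]: clauses=FTF -> 0
  row 25 [11001]: clauses=TTT -> 1
  row 26 [11010]: clauses=FFF -> 0
  row 27 [11011]: clauses=TFT -> 0
  row 28 [11100]: clauses=FTF -> 0
  row 29 [11101]: clauses=TTT -> 1
  row 30 [11110]: clauses=FFF -> 0
  row 31 [11111]: clauses=TFT -> 0
Full result column, 8 rows per line (x1,x2 fixed per line; x3,x4,x5 runs 000..111 left to right):
  rows 0-7 [x1,x2=00]: 01010101  (ones: 4)
  rows 8-15 [x1,x2=01]: 01010101  (ones: 4)
  rows 16-23 [x1,x2=10]: 01000100  (ones: 2)
  rows 24-31 [x1,x2=11]: 01000100  (ones: 2)
Satisfying assignments = 4+4+2+2 = 12

12


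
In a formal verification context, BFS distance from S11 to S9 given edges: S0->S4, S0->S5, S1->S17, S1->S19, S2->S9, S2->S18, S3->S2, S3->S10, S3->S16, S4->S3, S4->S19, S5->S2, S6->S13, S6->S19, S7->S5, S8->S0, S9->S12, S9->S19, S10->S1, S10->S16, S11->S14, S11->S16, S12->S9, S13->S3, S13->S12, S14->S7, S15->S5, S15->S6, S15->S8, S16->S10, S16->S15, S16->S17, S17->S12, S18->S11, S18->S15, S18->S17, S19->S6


BFS layer-by-layer from S11:
  dist 0: {S11}
  dist 1: {S14, S16}
  dist 2: {S7, S10, S15, S17}
  dist 3: {S1, S5, S6, S8, S12}
  dist 4: {S0, S2, S9, S13, S19}
  -> S9 reached at distance 4
Shortest path length = 4

4


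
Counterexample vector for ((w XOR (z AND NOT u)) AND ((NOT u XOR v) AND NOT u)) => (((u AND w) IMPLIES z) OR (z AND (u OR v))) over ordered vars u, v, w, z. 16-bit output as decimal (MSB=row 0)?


F1 = ((w XOR (z AND NOT u)) AND ((NOT u XOR v) AND NOT u))
F2 = (((u AND w) IMPLIES z) OR (z AND (u OR v)))
Counterexample to F1=>F2 is where F1=1 and F2=0.
Evaluate each row (bits = u,v,w,z, MSB first):
  row 0 [0000]: F1=0 F2=1 -> F1&~F2 -> 0
  row 1 [0001]: F1=1 F2=1 -> F1&~F2 -> 0
  row 2 [0010]: F1=1 F2=1 -> F1&~F2 -> 0
  row 3 [0011]: F1=0 F2=1 -> F1&~F2 -> 0
  row 4 [0100]: F1=0 F2=1 -> F1&~F2 -> 0
  row 5 [0101]: F1=0 F2=1 -> F1&~F2 -> 0
  row 6 [0110]: F1=0 F2=1 -> F1&~F2 -> 0
  row 7 [0111]: F1=0 F2=1 -> F1&~F2 -> 0
  row 8 [1000]: F1=0 F2=1 -> F1&~F2 -> 0
  row 9 [1001]: F1=0 F2=1 -> F1&~F2 -> 0
  row 10 [1010]: F1=0 F2=0 -> F1&~F2 -> 0
  row 11 [1011]: F1=0 F2=1 -> F1&~F2 -> 0
  row 12 [1100]: F1=0 F2=1 -> F1&~F2 -> 0
  row 13 [1101]: F1=0 F2=1 -> F1&~F2 -> 0
  row 14 [1110]: F1=0 F2=0 -> F1&~F2 -> 0
  row 15 [1111]: F1=0 F2=1 -> F1&~F2 -> 0
Full result column, 4 rows per line (u,v fixed per line; w,z runs 00..11 left to right):
  rows 0-3 [u,v=00]: 0000  = hex 0
  rows 4-7 [u,v=01]: 0000  = hex 0
  rows 8-11 [u,v=10]: 0000  = hex 0
  rows 12-15 [u,v=11]: 0000  = hex 0
Counterexample vector (row 0 .. row 15) = 0000000000000000
Output column grouped in 4s = 0000 0000 0000 0000 = 0x0000
Convert to decimal digit by digit (value = value*16 + digit):
  0 -> 0
  0*16 + 0 = 0
  0*16 + 0 = 0
  0*16 + 0 = 0
Decimal = 0

0


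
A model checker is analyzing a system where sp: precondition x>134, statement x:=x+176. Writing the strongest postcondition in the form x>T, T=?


Formula: sp(P, x:=E) = exists old_x. (x = E[old_x/x]) AND P[old_x/x] (old_x is the value of x before the assignment; eliminate old_x by solving x = E[old_x/x] for old_x)
Step 1: Precondition P: x>134, i.e. old_x > 134
Step 2: Assignment gives x = old_x + 176, so old_x = x - 176
Step 3: Substitute into P: x - 176 > 134
Step 4: Simplify: x > 134+176 = 310

310


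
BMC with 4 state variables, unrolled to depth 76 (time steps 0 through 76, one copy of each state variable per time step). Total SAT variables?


BMC unrolls to depth k, creating one copy of each state var for steps 0..k.
Step count = 76 + 1 = 77 (steps 0 through 76)
Vars per step = 4
Total = 4 * 77 = 308

308


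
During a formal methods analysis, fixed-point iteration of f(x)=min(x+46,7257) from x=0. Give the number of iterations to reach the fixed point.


Step 1: x=0, cap=7257, increment=46
Step 2: x grows by 46 each step until capped at 7257; fixed point is x=7257
Step 3: iterations = ceil(7257/46) = 158

158


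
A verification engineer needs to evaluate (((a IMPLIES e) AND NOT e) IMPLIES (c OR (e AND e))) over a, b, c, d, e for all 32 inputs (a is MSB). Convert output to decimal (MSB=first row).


Formula: (((a IMPLIES e) AND NOT e) IMPLIES (c OR (e AND e))) over a, b, c, d, e (32 rows)
Evaluate each row (bits = a,b,c,d,e, MSB first):
  row 0 [00000]: (((0 IMPLIES 0) AND NOT 0) IMPLIES (0 OR (0 AND 0))) -> 0
  row 1 [00001]: (((0 IMPLIES 1) AND NOT 1) IMPLIES (0 OR (1 AND 1))) -> 1
  row 2 [00010]: (((0 IMPLIES 0) AND NOT 0) IMPLIES (0 OR (0 AND 0))) -> 0
  row 3 [00011]: (((0 IMPLIES 1) AND NOT 1) IMPLIES (0 OR (1 AND 1))) -> 1
  row 4 [00100]: (((0 IMPLIES 0) AND NOT 0) IMPLIES (1 OR (0 AND 0))) -> 1
  row 5 [00101]: (((0 IMPLIES 1) AND NOT 1) IMPLIES (1 OR (1 AND 1))) -> 1
  row 6 [00110]: (((0 IMPLIES 0) AND NOT 0) IMPLIES (1 OR (0 AND 0))) -> 1
  row 7 [00111]: (((0 IMPLIES 1) AND NOT 1) IMPLIES (1 OR (1 AND 1))) -> 1
  row 8 [01000]: (((0 IMPLIES 0) AND NOT 0) IMPLIES (0 OR (0 AND 0))) -> 0
  row 9 [01001]: (((0 IMPLIES 1) AND NOT 1) IMPLIES (0 OR (1 AND 1))) -> 1
  row 10 [01010]: (((0 IMPLIES 0) AND NOT 0) IMPLIES (0 OR (0 AND 0))) -> 0
  row 11 [01011]: (((0 IMPLIES 1) AND NOT 1) IMPLIES (0 OR (1 AND 1))) -> 1
  row 12 [01100]: (((0 IMPLIES 0) AND NOT 0) IMPLIES (1 OR (0 AND 0))) -> 1
  row 13 [01101]: (((0 IMPLIES 1) AND NOT 1) IMPLIES (1 OR (1 AND 1))) -> 1
  row 14 [01110]: (((0 IMPLIES 0) AND NOT 0) IMPLIES (1 OR (0 AND 0))) -> 1
  row 15 [01111]: (((0 IMPLIES 1) AND NOT 1) IMPLIES (1 OR (1 AND 1))) -> 1
  row 16 [10000]: (((1 IMPLIES 0) AND NOT 0) IMPLIES (0 OR (0 AND 0))) -> 1
  row 17 [10001]: (((1 IMPLIES 1) AND NOT 1) IMPLIES (0 OR (1 AND 1))) -> 1
  row 18 [10010]: (((1 IMPLIES 0) AND NOT 0) IMPLIES (0 OR (0 AND 0))) -> 1
  row 19 [10011]: (((1 IMPLIES 1) AND NOT 1) IMPLIES (0 OR (1 AND 1))) -> 1
  row 20 [10100]: (((1 IMPLIES 0) AND NOT 0) IMPLIES (1 OR (0 AND 0))) -> 1
  row 21 [10101]: (((1 IMPLIES 1) AND NOT 1) IMPLIES (1 OR (1 AND 1))) -> 1
  row 22 [10110]: (((1 IMPLIES 0) AND NOT 0) IMPLIES (1 OR (0 AND 0))) -> 1
  row 23 [10111]: (((1 IMPLIES 1) AND NOT 1) IMPLIES (1 OR (1 AND 1))) -> 1
  row 24 [11000]: (((1 IMPLIES 0) AND NOT 0) IMPLIES (0 OR (0 AND 0))) -> 1
  row 25 [11001]: (((1 IMPLIES 1) AND NOT 1) IMPLIES (0 OR (1 AND 1))) -> 1
  row 26 [11010]: (((1 IMPLIES 0) AND NOT 0) IMPLIES (0 OR (0 AND 0))) -> 1
  row 27 [11011]: (((1 IMPLIES 1) AND NOT 1) IMPLIES (0 OR (1 AND 1))) -> 1
  row 28 [11100]: (((1 IMPLIES 0) AND NOT 0) IMPLIES (1 OR (0 AND 0))) -> 1
  row 29 [11101]: (((1 IMPLIES 1) AND NOT 1) IMPLIES (1 OR (1 AND 1))) -> 1
  row 30 [11110]: (((1 IMPLIES 0) AND NOT 0) IMPLIES (1 OR (0 AND 0))) -> 1
  row 31 [11111]: (((1 IMPLIES 1) AND NOT 1) IMPLIES (1 OR (1 AND 1))) -> 1
Full result column, 4 rows per line (a,b,c fixed per line; d,e runs 00..11 left to right):
  rows 0-3 [a,b,c=000]: 0101  = hex 5
  rows 4-7 [a,b,c=001]: 1111  = hex F
  rows 8-11 [a,b,c=010]: 0101  = hex 5
  rows 12-15 [a,b,c=011]: 1111  = hex F
  rows 16-19 [a,b,c=100]: 1111  = hex F
  rows 20-23 [a,b,c=101]: 1111  = hex F
  rows 24-27 [a,b,c=110]: 1111  = hex F
  rows 28-31 [a,b,c=111]: 1111  = hex F
Output column (row 0 .. row 31) = 01011111010111111111111111111111
Output column grouped in 4s = 0101 1111 0101 1111 1111 1111 1111 1111 = 0x5F5FFFFF
Convert to decimal digit by digit (value = value*16 + digit):
  5 -> 5
  5*16 + 15 (F) = 95
  95*16 + 5 = 1525
  1525*16 + 15 (F) = 24415
  24415*16 + 15 (F) = 390655
  390655*16 + 15 (F) = 6250495
  6250495*16 + 15 (F) = 100007935
  100007935*16 + 15 (F) = 1600126975
Decimal = 1600126975

1600126975


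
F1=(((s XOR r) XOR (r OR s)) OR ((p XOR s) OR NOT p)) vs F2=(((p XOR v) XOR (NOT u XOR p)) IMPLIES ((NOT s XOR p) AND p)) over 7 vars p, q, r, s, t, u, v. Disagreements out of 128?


F1 = (((s XOR r) XOR (r OR s)) OR ((p XOR s) OR NOT p))
F2 = (((p XOR v) XOR (NOT u XOR p)) IMPLIES ((NOT s XOR p) AND p))
Evaluate both on each of 128 rows (bits = p,q,r,s,t,u,v):
  row 0 [0000000]: F1=1 F2=0 (differ) -> 1
  row 1 [0000001]: F1=1 F2=1 -> 0
  row 2 [0000010]: F1=1 F2=1 -> 0
  row 3 [0000011]: F1=1 F2=0 (differ) -> 1
  row 4 [0000100]: F1=1 F2=0 (differ) -> 1
  (every remaining row is evaluated the same way; all 128 results are listed next)
Full result column, 8 rows per line (p,q,r,s fixed per line; t,u,v runs 000..111 left to right):
  rows 0-7 [p,q,r,s=0000]: 10011001  (ones: 4)
  rows 8-15 [p,q,r,s=0001]: 10011001  (ones: 4)
  rows 16-23 [p,q,r,s=0010]: 10011001  (ones: 4)
  rows 24-31 [p,q,r,s=0011]: 10011001  (ones: 4)
  rows 32-39 [p,q,r,s=0100]: 10011001  (ones: 4)
  rows 40-47 [p,q,r,s=0101]: 10011001  (ones: 4)
  rows 48-55 [p,q,r,s=0110]: 10011001  (ones: 4)
  rows 56-63 [p,q,r,s=0111]: 10011001  (ones: 4)
  rows 64-71 [p,q,r,s=1000]: 10011001  (ones: 4)
  rows 72-79 [p,q,r,s=1001]: 11111111  (ones: 8)
  rows 80-87 [p,q,r,s=1010]: 10011001  (ones: 4)
  rows 88-95 [p,q,r,s=1011]: 00000000  (ones: 0)
  rows 96-103 [p,q,r,s=1100]: 10011001  (ones: 4)
  rows 104-111 [p,q,r,s=1101]: 11111111  (ones: 8)
  rows 112-119 [p,q,r,s=1110]: 10011001  (ones: 4)
  rows 120-127 [p,q,r,s=1111]: 00000000  (ones: 0)
Disagreements = 4+4+4+4+4+4+4+4+4+8+4+0+4+8+4+0 = 64

64


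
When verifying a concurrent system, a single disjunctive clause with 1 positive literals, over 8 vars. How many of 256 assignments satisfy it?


Step 1: Total=2^8=256
Step 2: Unsat when all 1 false: 2^7=128
Step 3: Sat=256-128=128

128


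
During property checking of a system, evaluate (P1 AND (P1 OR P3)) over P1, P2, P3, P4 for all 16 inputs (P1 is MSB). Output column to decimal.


Formula: (P1 AND (P1 OR P3)) over P1, P2, P3, P4 (16 rows)
Evaluate each row (bits = P1,P2,P3,P4, MSB first):
  row 0 [0000]: (0 AND (0 OR 0)) -> 0
  row 1 [0001]: (0 AND (0 OR 0)) -> 0
  row 2 [0010]: (0 AND (0 OR 1)) -> 0
  row 3 [0011]: (0 AND (0 OR 1)) -> 0
  row 4 [0100]: (0 AND (0 OR 0)) -> 0
  row 5 [0101]: (0 AND (0 OR 0)) -> 0
  row 6 [0110]: (0 AND (0 OR 1)) -> 0
  row 7 [0111]: (0 AND (0 OR 1)) -> 0
  row 8 [1000]: (1 AND (1 OR 0)) -> 1
  row 9 [1001]: (1 AND (1 OR 0)) -> 1
  row 10 [1010]: (1 AND (1 OR 1)) -> 1
  row 11 [1011]: (1 AND (1 OR 1)) -> 1
  row 12 [1100]: (1 AND (1 OR 0)) -> 1
  row 13 [1101]: (1 AND (1 OR 0)) -> 1
  row 14 [1110]: (1 AND (1 OR 1)) -> 1
  row 15 [1111]: (1 AND (1 OR 1)) -> 1
Full result column, 4 rows per line (P1,P2 fixed per line; P3,P4 runs 00..11 left to right):
  rows 0-3 [P1,P2=00]: 0000  = hex 0
  rows 4-7 [P1,P2=01]: 0000  = hex 0
  rows 8-11 [P1,P2=10]: 1111  = hex F
  rows 12-15 [P1,P2=11]: 1111  = hex F
Output column (row 0 .. row 15) = 0000000011111111
Output column grouped in 4s = 0000 0000 1111 1111 = 0x00FF
Convert to decimal digit by digit (value = value*16 + digit):
  0 -> 0
  0*16 + 0 = 0
  0*16 + 15 (F) = 15
  15*16 + 15 (F) = 255
Decimal = 255

255


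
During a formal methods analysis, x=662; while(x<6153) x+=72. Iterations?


Step 1: x goes from 662 toward 6153 by 72; the body runs while x<6153, so iterations = ceil((bound-start)/step)
Step 2: Distance=5491
Step 3: ceil(5491/72)=77

77


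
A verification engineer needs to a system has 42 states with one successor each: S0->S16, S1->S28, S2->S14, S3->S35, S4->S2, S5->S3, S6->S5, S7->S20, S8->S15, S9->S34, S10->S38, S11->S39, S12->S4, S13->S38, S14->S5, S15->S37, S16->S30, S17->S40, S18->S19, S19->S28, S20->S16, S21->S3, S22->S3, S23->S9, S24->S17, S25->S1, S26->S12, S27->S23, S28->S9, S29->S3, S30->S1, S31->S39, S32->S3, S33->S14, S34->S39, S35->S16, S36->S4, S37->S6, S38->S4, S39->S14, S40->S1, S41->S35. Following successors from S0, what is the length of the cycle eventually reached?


Trace from S0 until a state repeats:
  S0 -> S16 -> S30 -> S1 -> S28 -> S9 -> S34 -> S39 -> S14 -> S5 -> S3 -> S35 -> S16
S16 first seen at step 1, revisited at step 12.
Cycle length = 12 - 1 = 11

11


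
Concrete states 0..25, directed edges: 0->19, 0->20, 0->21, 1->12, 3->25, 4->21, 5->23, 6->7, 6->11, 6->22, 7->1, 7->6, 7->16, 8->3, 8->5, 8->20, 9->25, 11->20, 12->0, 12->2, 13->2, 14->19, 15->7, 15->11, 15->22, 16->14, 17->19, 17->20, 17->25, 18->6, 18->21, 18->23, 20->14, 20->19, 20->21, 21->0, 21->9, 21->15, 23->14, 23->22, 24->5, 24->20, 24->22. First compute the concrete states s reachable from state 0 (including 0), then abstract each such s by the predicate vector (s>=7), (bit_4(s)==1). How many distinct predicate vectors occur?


BFS from 0:
Concrete reachable: {0, 1, 2, 6, 7, 9, 11, 12, 14, 15, 16, 19, 20, 21, 22, 25}
Abstract via predicates (s>=7), (bit_4(s)==1):
  (0,0) <- {0, 1, 2, 6}
  (1,0) <- {7, 9, 11, 12, 14, 15}
  (1,1) <- {16, 19, 20, 21, 22, 25}
Distinct abstract states = 3

3


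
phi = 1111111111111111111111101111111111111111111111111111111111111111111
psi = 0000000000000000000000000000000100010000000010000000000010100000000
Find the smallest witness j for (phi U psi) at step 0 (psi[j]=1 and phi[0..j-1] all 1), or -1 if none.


(phi U psi) at 0: need smallest j with psi[j]=1 and phi[i]=1 for all i in [0,j).
Scan from step 0:
  step 0: phi=1, psi=0 -> continue
  step 1: phi=1, psi=0 -> continue
  step 2: phi=1, psi=0 -> continue
  step 3: phi=1, psi=0 -> continue
  step 23: phi=0 -> phi-prefix broken from here
  step 31: psi=1 but phi already failed -> not a witness
  step 35: psi=1 but phi already failed -> not a witness
  step 44: psi=1 but phi already failed -> not a witness
  step 56: psi=1 but phi already failed -> not a witness
  step 58: psi=1 but phi already failed -> not a witness
  end of trace: no witness -> -1
Witness step = -1

-1


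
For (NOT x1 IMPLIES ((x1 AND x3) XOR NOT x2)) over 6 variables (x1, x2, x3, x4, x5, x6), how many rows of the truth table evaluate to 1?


Formula: (NOT x1 IMPLIES ((x1 AND x3) XOR NOT x2)) over 6 vars (64 rows)
Evaluate each row (x1, x2, x3, x4, x5, x6 as bits, MSB first):
  row 0 [000000]: (NOT 0 IMPLIES ((0 AND 0) XOR NOT 0)) -> 1
  row 1 [000001]: (NOT 0 IMPLIES ((0 AND 0) XOR NOT 0)) -> 1
  row 2 [000010]: (NOT 0 IMPLIES ((0 AND 0) XOR NOT 0)) -> 1
  row 3 [000011]: (NOT 0 IMPLIES ((0 AND 0) XOR NOT 0)) -> 1
  row 4 [000100]: (NOT 0 IMPLIES ((0 AND 0) XOR NOT 0)) -> 1
  (every remaining row is evaluated the same way; all 64 results are listed next)
Full result column, 8 rows per line (x1,x2,x3 fixed per line; x4,x5,x6 runs 000..111 left to right):
  rows 0-7 [x1,x2,x3=000]: 11111111  (ones: 8)
  rows 8-15 [x1,x2,x3=001]: 11111111  (ones: 8)
  rows 16-23 [x1,x2,x3=010]: 00000000  (ones: 0)
  rows 24-31 [x1,x2,x3=011]: 00000000  (ones: 0)
  rows 32-39 [x1,x2,x3=100]: 11111111  (ones: 8)
  rows 40-47 [x1,x2,x3=101]: 11111111  (ones: 8)
  rows 48-55 [x1,x2,x3=110]: 11111111  (ones: 8)
  rows 56-63 [x1,x2,x3=111]: 11111111  (ones: 8)
Count of 1-rows = 8+8+0+0+8+8+8+8 = 48

48


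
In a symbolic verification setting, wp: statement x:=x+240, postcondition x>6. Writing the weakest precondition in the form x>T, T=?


Formula: wp(x:=E, P) = P[E/x] (substitute E for x in postcondition)
Step 1: Postcondition: x>6
Step 2: Substitute x+240 for x: x+240>6
Step 3: Solve for x: x > 6-240 = -234

-234


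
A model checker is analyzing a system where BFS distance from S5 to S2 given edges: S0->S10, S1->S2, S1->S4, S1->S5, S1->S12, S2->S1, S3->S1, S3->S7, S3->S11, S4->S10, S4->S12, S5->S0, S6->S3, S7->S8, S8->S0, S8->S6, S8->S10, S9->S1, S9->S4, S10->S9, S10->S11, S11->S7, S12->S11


BFS layer-by-layer from S5:
  dist 0: {S5}
  dist 1: {S0}
  dist 2: {S10}
  dist 3: {S9, S11}
  dist 4: {S1, S4, S7}
  dist 5: {S2, S8, S12}
  -> S2 reached at distance 5
Shortest path length = 5

5


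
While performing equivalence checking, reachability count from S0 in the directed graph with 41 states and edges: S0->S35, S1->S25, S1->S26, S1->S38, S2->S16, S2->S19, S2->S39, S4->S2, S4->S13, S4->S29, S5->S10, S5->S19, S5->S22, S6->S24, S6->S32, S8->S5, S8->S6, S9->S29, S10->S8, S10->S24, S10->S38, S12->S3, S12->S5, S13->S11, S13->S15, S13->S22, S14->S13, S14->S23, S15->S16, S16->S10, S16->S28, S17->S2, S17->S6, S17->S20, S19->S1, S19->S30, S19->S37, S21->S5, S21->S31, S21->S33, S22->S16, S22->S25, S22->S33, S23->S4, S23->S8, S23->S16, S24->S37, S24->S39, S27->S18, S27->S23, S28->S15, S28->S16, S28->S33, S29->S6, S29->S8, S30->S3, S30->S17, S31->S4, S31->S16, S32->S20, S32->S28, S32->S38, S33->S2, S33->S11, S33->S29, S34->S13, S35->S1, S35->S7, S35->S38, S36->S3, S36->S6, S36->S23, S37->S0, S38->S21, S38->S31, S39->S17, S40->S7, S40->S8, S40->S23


BFS from S0:
  layer 0: {S0}
  layer 1: {S35}
  layer 2: {S1, S7, S38}
  layer 3: {S21, S25, S26, S31}
  layer 4: {S4, S5, S16, S33}
  layer 5: {S2, S10, S11, S13, S19, S22, S28, S29}
  layer 6: {S6, S8, S15, S24, S30, S37, S39}
  layer 7: {S3, S17, S32}
  layer 8: {S20}
Reachable set: {S0, S1, S2, S3, S4, S5, S6, S7, S8, S10, S11, S13, S15, S16, S17, S19, S20, S21, S22, S24, S25, S26, S28, S29, S30, S31, S32, S33, S35, S37, S38, S39}
Count = 32

32


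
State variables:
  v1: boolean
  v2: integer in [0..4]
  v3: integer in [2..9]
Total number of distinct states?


State space = product of domain sizes of all variables.
Domain sizes:
  v1 (boolean): 2
  v2 (integer in [0..4]): 5
  v3 (integer in [2..9]): 8
Product = 2 * 5 * 8 = 80

80


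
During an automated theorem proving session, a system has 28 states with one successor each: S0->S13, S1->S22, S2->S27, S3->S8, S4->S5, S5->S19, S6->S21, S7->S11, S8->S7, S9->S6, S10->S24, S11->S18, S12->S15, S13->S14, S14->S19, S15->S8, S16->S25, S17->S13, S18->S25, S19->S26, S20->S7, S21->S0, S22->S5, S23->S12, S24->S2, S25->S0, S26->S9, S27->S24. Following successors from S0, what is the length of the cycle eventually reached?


Trace from S0 until a state repeats:
  S0 -> S13 -> S14 -> S19 -> S26 -> S9 -> S6 -> S21 -> S0
S0 first seen at step 0, revisited at step 8.
Cycle length = 8 - 0 = 8

8


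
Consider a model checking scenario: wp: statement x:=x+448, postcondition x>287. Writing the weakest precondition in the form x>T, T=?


Formula: wp(x:=E, P) = P[E/x] (substitute E for x in postcondition)
Step 1: Postcondition: x>287
Step 2: Substitute x+448 for x: x+448>287
Step 3: Solve for x: x > 287-448 = -161

-161


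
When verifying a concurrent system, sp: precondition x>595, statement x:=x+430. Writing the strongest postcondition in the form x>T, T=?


Formula: sp(P, x:=E) = exists old_x. (x = E[old_x/x]) AND P[old_x/x] (old_x is the value of x before the assignment; eliminate old_x by solving x = E[old_x/x] for old_x)
Step 1: Precondition P: x>595, i.e. old_x > 595
Step 2: Assignment gives x = old_x + 430, so old_x = x - 430
Step 3: Substitute into P: x - 430 > 595
Step 4: Simplify: x > 595+430 = 1025

1025


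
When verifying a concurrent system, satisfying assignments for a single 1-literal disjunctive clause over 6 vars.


Step 1: Total=2^6=64
Step 2: Unsat when all 1 false: 2^5=32
Step 3: Sat=64-32=32

32


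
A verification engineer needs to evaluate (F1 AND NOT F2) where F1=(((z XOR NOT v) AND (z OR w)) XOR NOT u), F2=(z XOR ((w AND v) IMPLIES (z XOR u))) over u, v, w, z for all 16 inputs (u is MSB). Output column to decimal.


F1 = (((z XOR NOT v) AND (z OR w)) XOR NOT u)
F2 = (z XOR ((w AND v) IMPLIES (z XOR u)))
Counterexample to F1=>F2 is where F1=1 and F2=0.
Evaluate each row (bits = u,v,w,z, MSB first):
  row 0 [0000]: F1=1 F2=1 -> F1&~F2 -> 0
  row 1 [0001]: F1=1 F2=0 -> F1&~F2 -> 1
  row 2 [0010]: F1=0 F2=1 -> F1&~F2 -> 0
  row 3 [0011]: F1=1 F2=0 -> F1&~F2 -> 1
  row 4 [0100]: F1=1 F2=1 -> F1&~F2 -> 0
  row 5 [0101]: F1=0 F2=0 -> F1&~F2 -> 0
  row 6 [0110]: F1=1 F2=0 -> F1&~F2 -> 1
  row 7 [0111]: F1=0 F2=0 -> F1&~F2 -> 0
  row 8 [1000]: F1=0 F2=1 -> F1&~F2 -> 0
  row 9 [1001]: F1=0 F2=0 -> F1&~F2 -> 0
  row 10 [1010]: F1=1 F2=1 -> F1&~F2 -> 0
  row 11 [1011]: F1=0 F2=0 -> F1&~F2 -> 0
  row 12 [1100]: F1=0 F2=1 -> F1&~F2 -> 0
  row 13 [1101]: F1=1 F2=0 -> F1&~F2 -> 1
  row 14 [1110]: F1=0 F2=1 -> F1&~F2 -> 0
  row 15 [1111]: F1=1 F2=1 -> F1&~F2 -> 0
Full result column, 4 rows per line (u,v fixed per line; w,z runs 00..11 left to right):
  rows 0-3 [u,v=00]: 0101  = hex 5
  rows 4-7 [u,v=01]: 0010  = hex 2
  rows 8-11 [u,v=10]: 0000  = hex 0
  rows 12-15 [u,v=11]: 0100  = hex 4
Counterexample vector (row 0 .. row 15) = 0101001000000100
Output column grouped in 4s = 0101 0010 0000 0100 = 0x5204
Convert to decimal digit by digit (value = value*16 + digit):
  5 -> 5
  5*16 + 2 = 82
  82*16 + 0 = 1312
  1312*16 + 4 = 20996
Decimal = 20996

20996


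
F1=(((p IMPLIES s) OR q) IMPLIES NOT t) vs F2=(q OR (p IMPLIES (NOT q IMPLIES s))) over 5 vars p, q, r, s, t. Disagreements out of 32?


F1 = (((p IMPLIES s) OR q) IMPLIES NOT t)
F2 = (q OR (p IMPLIES (NOT q IMPLIES s)))
Evaluate both on each of 32 rows (bits = p,q,r,s,t):
  row 0 [00000]: F1=1 F2=1 -> 0
  row 1 [00001]: F1=0 F2=1 (differ) -> 1
  row 2 [00010]: F1=1 F2=1 -> 0
  row 3 [00011]: F1=0 F2=1 (differ) -> 1
  row 4 [00100]: F1=1 F2=1 -> 0
  row 5 [00101]: F1=0 F2=1 (differ) -> 1
  row 6 [00110]: F1=1 F2=1 -> 0
  row 7 [00111]: F1=0 F2=1 (differ) -> 1
  row 8 [01000]: F1=1 F2=1 -> 0
  row 9 [01001]: F1=0 F2=1 (differ) -> 1
  row 10 [01010]: F1=1 F2=1 -> 0
  row 11 [01011]: F1=0 F2=1 (differ) -> 1
  row 12 [01100]: F1=1 F2=1 -> 0
  row 13 [01101]: F1=0 F2=1 (differ) -> 1
  row 14 [01110]: F1=1 F2=1 -> 0
  row 15 [01111]: F1=0 F2=1 (differ) -> 1
  row 16 [10000]: F1=1 F2=0 (differ) -> 1
  row 17 [10001]: F1=1 F2=0 (differ) -> 1
  row 18 [10010]: F1=1 F2=1 -> 0
  row 19 [10011]: F1=0 F2=1 (differ) -> 1
  row 20 [10100]: F1=1 F2=0 (differ) -> 1
  row 21 [10101]: F1=1 F2=0 (differ) -> 1
  row 22 [10110]: F1=1 F2=1 -> 0
  row 23 [10111]: F1=0 F2=1 (differ) -> 1
  row 24 [11000]: F1=1 F2=1 -> 0
  row 25 [11001]: F1=0 F2=1 (differ) -> 1
  row 26 [11010]: F1=1 F2=1 -> 0
  row 27 [11011]: F1=0 F2=1 (differ) -> 1
  row 28 [11100]: F1=1 F2=1 -> 0
  row 29 [11101]: F1=0 F2=1 (differ) -> 1
  row 30 [11110]: F1=1 F2=1 -> 0
  row 31 [11111]: F1=0 F2=1 (differ) -> 1
Full result column, 8 rows per line (p,q fixed per line; r,s,t runs 000..111 left to right):
  rows 0-7 [p,q=00]: 01010101  (ones: 4)
  rows 8-15 [p,q=01]: 01010101  (ones: 4)
  rows 16-23 [p,q=10]: 11011101  (ones: 6)
  rows 24-31 [p,q=11]: 01010101  (ones: 4)
Disagreements = 4+4+6+4 = 18

18


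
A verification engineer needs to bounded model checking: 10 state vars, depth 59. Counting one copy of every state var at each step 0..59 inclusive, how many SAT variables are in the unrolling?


BMC unrolls to depth k, creating one copy of each state var for steps 0..k.
Step count = 59 + 1 = 60 (steps 0 through 59)
Vars per step = 10
Total = 10 * 60 = 600

600


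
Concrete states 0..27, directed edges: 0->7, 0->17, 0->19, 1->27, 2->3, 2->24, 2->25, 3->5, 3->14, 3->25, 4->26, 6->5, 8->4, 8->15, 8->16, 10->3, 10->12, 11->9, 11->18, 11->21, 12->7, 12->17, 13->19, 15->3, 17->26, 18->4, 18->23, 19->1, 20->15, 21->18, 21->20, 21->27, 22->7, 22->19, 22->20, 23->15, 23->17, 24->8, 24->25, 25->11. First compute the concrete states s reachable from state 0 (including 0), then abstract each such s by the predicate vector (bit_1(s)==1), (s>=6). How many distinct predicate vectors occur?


BFS from 0:
Concrete reachable: {0, 1, 7, 17, 19, 26, 27}
Abstract via predicates (bit_1(s)==1), (s>=6):
  (0,0) <- {0, 1}
  (0,1) <- {17}
  (1,1) <- {7, 19, 26, 27}
Distinct abstract states = 3

3


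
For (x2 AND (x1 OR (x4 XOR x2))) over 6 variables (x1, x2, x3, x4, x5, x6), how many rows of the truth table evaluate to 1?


Formula: (x2 AND (x1 OR (x4 XOR x2))) over 6 vars (64 rows)
Evaluate each row (x1, x2, x3, x4, x5, x6 as bits, MSB first):
  row 0 [000000]: (0 AND (0 OR (0 XOR 0))) -> 0
  row 1 [000001]: (0 AND (0 OR (0 XOR 0))) -> 0
  row 2 [000010]: (0 AND (0 OR (0 XOR 0))) -> 0
  row 3 [000011]: (0 AND (0 OR (0 XOR 0))) -> 0
  row 4 [000100]: (0 AND (0 OR (1 XOR 0))) -> 0
  (every remaining row is evaluated the same way; all 64 results are listed next)
Full result column, 8 rows per line (x1,x2,x3 fixed per line; x4,x5,x6 runs 000..111 left to right):
  rows 0-7 [x1,x2,x3=000]: 00000000  (ones: 0)
  rows 8-15 [x1,x2,x3=001]: 00000000  (ones: 0)
  rows 16-23 [x1,x2,x3=010]: 11110000  (ones: 4)
  rows 24-31 [x1,x2,x3=011]: 11110000  (ones: 4)
  rows 32-39 [x1,x2,x3=100]: 00000000  (ones: 0)
  rows 40-47 [x1,x2,x3=101]: 00000000  (ones: 0)
  rows 48-55 [x1,x2,x3=110]: 11111111  (ones: 8)
  rows 56-63 [x1,x2,x3=111]: 11111111  (ones: 8)
Count of 1-rows = 0+0+4+4+0+0+8+8 = 24

24


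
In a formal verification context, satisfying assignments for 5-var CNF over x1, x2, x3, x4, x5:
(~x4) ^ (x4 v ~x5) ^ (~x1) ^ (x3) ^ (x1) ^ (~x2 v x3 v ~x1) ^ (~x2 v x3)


CNF with 7 clauses over 5 vars (32 assignments).
An assignment satisfies CNF iff every clause has >=1 true literal.
Check each row (bits = x1,x2,x3,x4,x5; clause T/F shown):
  row 0 [00000]: clauses=TTTFFTT -> 0
  row 1 [00001]: clauses=TFTFFTT -> 0
  row 2 [00010]: clauses=FTTFFTT -> 0
  row 3 [00011]: clauses=FTTFFTT -> 0
  row 4 [00100]: clauses=TTTTFTT -> 0
  row 5 [00101]: clauses=TFTTFTT -> 0
  row 6 [00110]: clauses=FTTTFTT -> 0
  row 7 [00111]: clauses=FTTTFTT -> 0
  row 8 [01000]: clauses=TTTFFTF -> 0
  row 9 [01001]: clauses=TFTFFTF -> 0
  row 10 [01010]: clauses=FTTFFTF -> 0
  row 11 [01011]: clauses=FTTFFTF -> 0
  row 12 [01100]: clauses=TTTTFTT -> 0
  row 13 [01101]: clauses=TFTTFTT -> 0
  row 14 [01110]: clauses=FTTTFTT -> 0
  row 15 [01111]: clauses=FTTTFTT -> 0
  row 16 [10000]: clauses=TTFFTTT -> 0
  row 17 [10001]: clauses=TFFFTTT -> 0
  row 18 [10010]: clauses=FTFFTTT -> 0
  row 19 [10011]: clauses=FTFFTTT -> 0
  row 20 [10100]: clauses=TTFTTTT -> 0
  row 21 [10101]: clauses=TFFTTTT -> 0
  row 22 [10110]: clauses=FTFTTTT -> 0
  row 23 [10111]: clauses=FTFTTTT -> 0
  row 24 [11000]: clauses=TTFFTFF -> 0
  row 25 [11001]: clauses=TFFFTFF -> 0
  row 26 [11010]: clauses=FTFFTFF -> 0
  row 27 [11011]: clauses=FTFFTFF -> 0
  row 28 [11100]: clauses=TTFTTTT -> 0
  row 29 [11101]: clauses=TFFTTTT -> 0
  row 30 [11110]: clauses=FTFTTTT -> 0
  row 31 [11111]: clauses=FTFTTTT -> 0
Full result column, 8 rows per line (x1,x2 fixed per line; x3,x4,x5 runs 000..111 left to right):
  rows 0-7 [x1,x2=00]: 00000000  (ones: 0)
  rows 8-15 [x1,x2=01]: 00000000  (ones: 0)
  rows 16-23 [x1,x2=10]: 00000000  (ones: 0)
  rows 24-31 [x1,x2=11]: 00000000  (ones: 0)
Satisfying assignments = 0+0+0+0 = 0

0


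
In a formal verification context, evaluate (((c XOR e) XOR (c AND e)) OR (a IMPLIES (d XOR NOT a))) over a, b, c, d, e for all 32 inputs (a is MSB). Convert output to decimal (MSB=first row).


Formula: (((c XOR e) XOR (c AND e)) OR (a IMPLIES (d XOR NOT a))) over a, b, c, d, e (32 rows)
Evaluate each row (bits = a,b,c,d,e, MSB first):
  row 0 [00000]: (((0 XOR 0) XOR (0 AND 0)) OR (0 IMPLIES (0 XOR NOT 0))) -> 1
  row 1 [00001]: (((0 XOR 1) XOR (0 AND 1)) OR (0 IMPLIES (0 XOR NOT 0))) -> 1
  row 2 [00010]: (((0 XOR 0) XOR (0 AND 0)) OR (0 IMPLIES (1 XOR NOT 0))) -> 1
  row 3 [00011]: (((0 XOR 1) XOR (0 AND 1)) OR (0 IMPLIES (1 XOR NOT 0))) -> 1
  row 4 [00100]: (((1 XOR 0) XOR (1 AND 0)) OR (0 IMPLIES (0 XOR NOT 0))) -> 1
  row 5 [00101]: (((1 XOR 1) XOR (1 AND 1)) OR (0 IMPLIES (0 XOR NOT 0))) -> 1
  row 6 [00110]: (((1 XOR 0) XOR (1 AND 0)) OR (0 IMPLIES (1 XOR NOT 0))) -> 1
  row 7 [00111]: (((1 XOR 1) XOR (1 AND 1)) OR (0 IMPLIES (1 XOR NOT 0))) -> 1
  row 8 [01000]: (((0 XOR 0) XOR (0 AND 0)) OR (0 IMPLIES (0 XOR NOT 0))) -> 1
  row 9 [01001]: (((0 XOR 1) XOR (0 AND 1)) OR (0 IMPLIES (0 XOR NOT 0))) -> 1
  row 10 [01010]: (((0 XOR 0) XOR (0 AND 0)) OR (0 IMPLIES (1 XOR NOT 0))) -> 1
  row 11 [01011]: (((0 XOR 1) XOR (0 AND 1)) OR (0 IMPLIES (1 XOR NOT 0))) -> 1
  row 12 [01100]: (((1 XOR 0) XOR (1 AND 0)) OR (0 IMPLIES (0 XOR NOT 0))) -> 1
  row 13 [01101]: (((1 XOR 1) XOR (1 AND 1)) OR (0 IMPLIES (0 XOR NOT 0))) -> 1
  row 14 [01110]: (((1 XOR 0) XOR (1 AND 0)) OR (0 IMPLIES (1 XOR NOT 0))) -> 1
  row 15 [01111]: (((1 XOR 1) XOR (1 AND 1)) OR (0 IMPLIES (1 XOR NOT 0))) -> 1
  row 16 [10000]: (((0 XOR 0) XOR (0 AND 0)) OR (1 IMPLIES (0 XOR NOT 1))) -> 0
  row 17 [10001]: (((0 XOR 1) XOR (0 AND 1)) OR (1 IMPLIES (0 XOR NOT 1))) -> 1
  row 18 [10010]: (((0 XOR 0) XOR (0 AND 0)) OR (1 IMPLIES (1 XOR NOT 1))) -> 1
  row 19 [10011]: (((0 XOR 1) XOR (0 AND 1)) OR (1 IMPLIES (1 XOR NOT 1))) -> 1
  row 20 [10100]: (((1 XOR 0) XOR (1 AND 0)) OR (1 IMPLIES (0 XOR NOT 1))) -> 1
  row 21 [10101]: (((1 XOR 1) XOR (1 AND 1)) OR (1 IMPLIES (0 XOR NOT 1))) -> 1
  row 22 [10110]: (((1 XOR 0) XOR (1 AND 0)) OR (1 IMPLIES (1 XOR NOT 1))) -> 1
  row 23 [10111]: (((1 XOR 1) XOR (1 AND 1)) OR (1 IMPLIES (1 XOR NOT 1))) -> 1
  row 24 [11000]: (((0 XOR 0) XOR (0 AND 0)) OR (1 IMPLIES (0 XOR NOT 1))) -> 0
  row 25 [11001]: (((0 XOR 1) XOR (0 AND 1)) OR (1 IMPLIES (0 XOR NOT 1))) -> 1
  row 26 [11010]: (((0 XOR 0) XOR (0 AND 0)) OR (1 IMPLIES (1 XOR NOT 1))) -> 1
  row 27 [11011]: (((0 XOR 1) XOR (0 AND 1)) OR (1 IMPLIES (1 XOR NOT 1))) -> 1
  row 28 [11100]: (((1 XOR 0) XOR (1 AND 0)) OR (1 IMPLIES (0 XOR NOT 1))) -> 1
  row 29 [11101]: (((1 XOR 1) XOR (1 AND 1)) OR (1 IMPLIES (0 XOR NOT 1))) -> 1
  row 30 [11110]: (((1 XOR 0) XOR (1 AND 0)) OR (1 IMPLIES (1 XOR NOT 1))) -> 1
  row 31 [11111]: (((1 XOR 1) XOR (1 AND 1)) OR (1 IMPLIES (1 XOR NOT 1))) -> 1
Full result column, 4 rows per line (a,b,c fixed per line; d,e runs 00..11 left to right):
  rows 0-3 [a,b,c=000]: 1111  = hex F
  rows 4-7 [a,b,c=001]: 1111  = hex F
  rows 8-11 [a,b,c=010]: 1111  = hex F
  rows 12-15 [a,b,c=011]: 1111  = hex F
  rows 16-19 [a,b,c=100]: 0111  = hex 7
  rows 20-23 [a,b,c=101]: 1111  = hex F
  rows 24-27 [a,b,c=110]: 0111  = hex 7
  rows 28-31 [a,b,c=111]: 1111  = hex F
Output column (row 0 .. row 31) = 11111111111111110111111101111111
Output column grouped in 4s = 1111 1111 1111 1111 0111 1111 0111 1111 = 0xFFFF7F7F
Convert to decimal digit by digit (value = value*16 + digit):
  F -> 15
  15*16 + 15 (F) = 255
  255*16 + 15 (F) = 4095
  4095*16 + 15 (F) = 65535
  65535*16 + 7 = 1048567
  1048567*16 + 15 (F) = 16777087
  16777087*16 + 7 = 268433399
  268433399*16 + 15 (F) = 4294934399
Decimal = 4294934399

4294934399


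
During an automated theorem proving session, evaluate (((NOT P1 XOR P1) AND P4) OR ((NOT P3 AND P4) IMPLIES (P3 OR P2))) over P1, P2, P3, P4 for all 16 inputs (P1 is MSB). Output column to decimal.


Formula: (((NOT P1 XOR P1) AND P4) OR ((NOT P3 AND P4) IMPLIES (P3 OR P2))) over P1, P2, P3, P4 (16 rows)
Evaluate each row (bits = P1,P2,P3,P4, MSB first):
  row 0 [0000]: (((NOT 0 XOR 0) AND 0) OR ((NOT 0 AND 0) IMPLIES (0 OR 0))) -> 1
  row 1 [0001]: (((NOT 0 XOR 0) AND 1) OR ((NOT 0 AND 1) IMPLIES (0 OR 0))) -> 1
  row 2 [0010]: (((NOT 0 XOR 0) AND 0) OR ((NOT 1 AND 0) IMPLIES (1 OR 0))) -> 1
  row 3 [0011]: (((NOT 0 XOR 0) AND 1) OR ((NOT 1 AND 1) IMPLIES (1 OR 0))) -> 1
  row 4 [0100]: (((NOT 0 XOR 0) AND 0) OR ((NOT 0 AND 0) IMPLIES (0 OR 1))) -> 1
  row 5 [0101]: (((NOT 0 XOR 0) AND 1) OR ((NOT 0 AND 1) IMPLIES (0 OR 1))) -> 1
  row 6 [0110]: (((NOT 0 XOR 0) AND 0) OR ((NOT 1 AND 0) IMPLIES (1 OR 1))) -> 1
  row 7 [0111]: (((NOT 0 XOR 0) AND 1) OR ((NOT 1 AND 1) IMPLIES (1 OR 1))) -> 1
  row 8 [1000]: (((NOT 1 XOR 1) AND 0) OR ((NOT 0 AND 0) IMPLIES (0 OR 0))) -> 1
  row 9 [1001]: (((NOT 1 XOR 1) AND 1) OR ((NOT 0 AND 1) IMPLIES (0 OR 0))) -> 1
  row 10 [1010]: (((NOT 1 XOR 1) AND 0) OR ((NOT 1 AND 0) IMPLIES (1 OR 0))) -> 1
  row 11 [1011]: (((NOT 1 XOR 1) AND 1) OR ((NOT 1 AND 1) IMPLIES (1 OR 0))) -> 1
  row 12 [1100]: (((NOT 1 XOR 1) AND 0) OR ((NOT 0 AND 0) IMPLIES (0 OR 1))) -> 1
  row 13 [1101]: (((NOT 1 XOR 1) AND 1) OR ((NOT 0 AND 1) IMPLIES (0 OR 1))) -> 1
  row 14 [1110]: (((NOT 1 XOR 1) AND 0) OR ((NOT 1 AND 0) IMPLIES (1 OR 1))) -> 1
  row 15 [1111]: (((NOT 1 XOR 1) AND 1) OR ((NOT 1 AND 1) IMPLIES (1 OR 1))) -> 1
Full result column, 4 rows per line (P1,P2 fixed per line; P3,P4 runs 00..11 left to right):
  rows 0-3 [P1,P2=00]: 1111  = hex F
  rows 4-7 [P1,P2=01]: 1111  = hex F
  rows 8-11 [P1,P2=10]: 1111  = hex F
  rows 12-15 [P1,P2=11]: 1111  = hex F
Output column (row 0 .. row 15) = 1111111111111111
Output column grouped in 4s = 1111 1111 1111 1111 = 0xFFFF
Convert to decimal digit by digit (value = value*16 + digit):
  F -> 15
  15*16 + 15 (F) = 255
  255*16 + 15 (F) = 4095
  4095*16 + 15 (F) = 65535
Decimal = 65535

65535


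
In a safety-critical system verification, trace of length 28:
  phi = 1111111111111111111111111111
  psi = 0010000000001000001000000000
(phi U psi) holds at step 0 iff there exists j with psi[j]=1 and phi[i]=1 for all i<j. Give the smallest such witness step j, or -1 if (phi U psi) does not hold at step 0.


(phi U psi) at 0: need smallest j with psi[j]=1 and phi[i]=1 for all i in [0,j).
Scan from step 0:
  step 0: phi=1, psi=0 -> continue
  step 1: phi=1, psi=0 -> continue
  step 2: psi=1 and phi held for [0,2) -> witness found
Witness step = 2

2


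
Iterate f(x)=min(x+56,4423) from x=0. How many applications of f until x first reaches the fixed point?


Step 1: x=0, cap=4423, increment=56
Step 2: x grows by 56 each step until capped at 4423; fixed point is x=4423
Step 3: iterations = ceil(4423/56) = 79

79


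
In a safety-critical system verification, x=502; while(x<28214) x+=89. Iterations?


Step 1: x goes from 502 toward 28214 by 89; the body runs while x<28214, so iterations = ceil((bound-start)/step)
Step 2: Distance=27712
Step 3: ceil(27712/89)=312

312


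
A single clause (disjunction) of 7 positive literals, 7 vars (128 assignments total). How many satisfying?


Step 1: Total=2^7=128
Step 2: Unsat when all 7 false: 2^0=1
Step 3: Sat=128-1=127

127


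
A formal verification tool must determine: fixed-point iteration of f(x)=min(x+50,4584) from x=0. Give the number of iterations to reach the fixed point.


Step 1: x=0, cap=4584, increment=50
Step 2: x grows by 50 each step until capped at 4584; fixed point is x=4584
Step 3: iterations = ceil(4584/50) = 92

92


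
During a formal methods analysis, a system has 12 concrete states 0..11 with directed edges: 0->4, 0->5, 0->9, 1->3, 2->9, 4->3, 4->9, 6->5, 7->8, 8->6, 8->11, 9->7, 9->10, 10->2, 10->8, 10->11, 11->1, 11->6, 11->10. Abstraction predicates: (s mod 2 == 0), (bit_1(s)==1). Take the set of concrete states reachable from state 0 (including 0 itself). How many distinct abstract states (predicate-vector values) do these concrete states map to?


BFS from 0:
Concrete reachable: {0, 1, 2, 3, 4, 5, 6, 7, 8, 9, 10, 11}
Abstract via predicates (s mod 2 == 0), (bit_1(s)==1):
  (0,0) <- {1, 5, 9}
  (0,1) <- {3, 7, 11}
  (1,0) <- {0, 4, 8}
  (1,1) <- {2, 6, 10}
Distinct abstract states = 4

4


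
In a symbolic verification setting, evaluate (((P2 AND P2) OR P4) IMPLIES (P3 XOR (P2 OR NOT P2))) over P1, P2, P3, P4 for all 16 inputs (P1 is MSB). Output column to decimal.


Formula: (((P2 AND P2) OR P4) IMPLIES (P3 XOR (P2 OR NOT P2))) over P1, P2, P3, P4 (16 rows)
Evaluate each row (bits = P1,P2,P3,P4, MSB first):
  row 0 [0000]: (((0 AND 0) OR 0) IMPLIES (0 XOR (0 OR NOT 0))) -> 1
  row 1 [0001]: (((0 AND 0) OR 1) IMPLIES (0 XOR (0 OR NOT 0))) -> 1
  row 2 [0010]: (((0 AND 0) OR 0) IMPLIES (1 XOR (0 OR NOT 0))) -> 1
  row 3 [0011]: (((0 AND 0) OR 1) IMPLIES (1 XOR (0 OR NOT 0))) -> 0
  row 4 [0100]: (((1 AND 1) OR 0) IMPLIES (0 XOR (1 OR NOT 1))) -> 1
  row 5 [0101]: (((1 AND 1) OR 1) IMPLIES (0 XOR (1 OR NOT 1))) -> 1
  row 6 [0110]: (((1 AND 1) OR 0) IMPLIES (1 XOR (1 OR NOT 1))) -> 0
  row 7 [0111]: (((1 AND 1) OR 1) IMPLIES (1 XOR (1 OR NOT 1))) -> 0
  row 8 [1000]: (((0 AND 0) OR 0) IMPLIES (0 XOR (0 OR NOT 0))) -> 1
  row 9 [1001]: (((0 AND 0) OR 1) IMPLIES (0 XOR (0 OR NOT 0))) -> 1
  row 10 [1010]: (((0 AND 0) OR 0) IMPLIES (1 XOR (0 OR NOT 0))) -> 1
  row 11 [1011]: (((0 AND 0) OR 1) IMPLIES (1 XOR (0 OR NOT 0))) -> 0
  row 12 [1100]: (((1 AND 1) OR 0) IMPLIES (0 XOR (1 OR NOT 1))) -> 1
  row 13 [1101]: (((1 AND 1) OR 1) IMPLIES (0 XOR (1 OR NOT 1))) -> 1
  row 14 [1110]: (((1 AND 1) OR 0) IMPLIES (1 XOR (1 OR NOT 1))) -> 0
  row 15 [1111]: (((1 AND 1) OR 1) IMPLIES (1 XOR (1 OR NOT 1))) -> 0
Full result column, 4 rows per line (P1,P2 fixed per line; P3,P4 runs 00..11 left to right):
  rows 0-3 [P1,P2=00]: 1110  = hex E
  rows 4-7 [P1,P2=01]: 1100  = hex C
  rows 8-11 [P1,P2=10]: 1110  = hex E
  rows 12-15 [P1,P2=11]: 1100  = hex C
Output column (row 0 .. row 15) = 1110110011101100
Output column grouped in 4s = 1110 1100 1110 1100 = 0xECEC
Convert to decimal digit by digit (value = value*16 + digit):
  E -> 14
  14*16 + 12 (C) = 236
  236*16 + 14 (E) = 3790
  3790*16 + 12 (C) = 60652
Decimal = 60652

60652


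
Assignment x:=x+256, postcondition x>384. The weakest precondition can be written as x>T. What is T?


Formula: wp(x:=E, P) = P[E/x] (substitute E for x in postcondition)
Step 1: Postcondition: x>384
Step 2: Substitute x+256 for x: x+256>384
Step 3: Solve for x: x > 384-256 = 128

128


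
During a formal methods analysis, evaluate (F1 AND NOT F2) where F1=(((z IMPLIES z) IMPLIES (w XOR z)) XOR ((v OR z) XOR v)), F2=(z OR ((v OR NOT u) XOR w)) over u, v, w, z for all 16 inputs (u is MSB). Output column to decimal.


F1 = (((z IMPLIES z) IMPLIES (w XOR z)) XOR ((v OR z) XOR v))
F2 = (z OR ((v OR NOT u) XOR w))
Counterexample to F1=>F2 is where F1=1 and F2=0.
Evaluate each row (bits = u,v,w,z, MSB first):
  row 0 [0000]: F1=0 F2=1 -> F1&~F2 -> 0
  row 1 [0001]: F1=0 F2=1 -> F1&~F2 -> 0
  row 2 [0010]: F1=1 F2=0 -> F1&~F2 -> 1
  row 3 [0011]: F1=1 F2=1 -> F1&~F2 -> 0
  row 4 [0100]: F1=0 F2=1 -> F1&~F2 -> 0
  row 5 [0101]: F1=1 F2=1 -> F1&~F2 -> 0
  row 6 [0110]: F1=1 F2=0 -> F1&~F2 -> 1
  row 7 [0111]: F1=0 F2=1 -> F1&~F2 -> 0
  row 8 [1000]: F1=0 F2=0 -> F1&~F2 -> 0
  row 9 [1001]: F1=0 F2=1 -> F1&~F2 -> 0
  row 10 [1010]: F1=1 F2=1 -> F1&~F2 -> 0
  row 11 [1011]: F1=1 F2=1 -> F1&~F2 -> 0
  row 12 [1100]: F1=0 F2=1 -> F1&~F2 -> 0
  row 13 [1101]: F1=1 F2=1 -> F1&~F2 -> 0
  row 14 [1110]: F1=1 F2=0 -> F1&~F2 -> 1
  row 15 [1111]: F1=0 F2=1 -> F1&~F2 -> 0
Full result column, 4 rows per line (u,v fixed per line; w,z runs 00..11 left to right):
  rows 0-3 [u,v=00]: 0010  = hex 2
  rows 4-7 [u,v=01]: 0010  = hex 2
  rows 8-11 [u,v=10]: 0000  = hex 0
  rows 12-15 [u,v=11]: 0010  = hex 2
Counterexample vector (row 0 .. row 15) = 0010001000000010
Output column grouped in 4s = 0010 0010 0000 0010 = 0x2202
Convert to decimal digit by digit (value = value*16 + digit):
  2 -> 2
  2*16 + 2 = 34
  34*16 + 0 = 544
  544*16 + 2 = 8706
Decimal = 8706

8706
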